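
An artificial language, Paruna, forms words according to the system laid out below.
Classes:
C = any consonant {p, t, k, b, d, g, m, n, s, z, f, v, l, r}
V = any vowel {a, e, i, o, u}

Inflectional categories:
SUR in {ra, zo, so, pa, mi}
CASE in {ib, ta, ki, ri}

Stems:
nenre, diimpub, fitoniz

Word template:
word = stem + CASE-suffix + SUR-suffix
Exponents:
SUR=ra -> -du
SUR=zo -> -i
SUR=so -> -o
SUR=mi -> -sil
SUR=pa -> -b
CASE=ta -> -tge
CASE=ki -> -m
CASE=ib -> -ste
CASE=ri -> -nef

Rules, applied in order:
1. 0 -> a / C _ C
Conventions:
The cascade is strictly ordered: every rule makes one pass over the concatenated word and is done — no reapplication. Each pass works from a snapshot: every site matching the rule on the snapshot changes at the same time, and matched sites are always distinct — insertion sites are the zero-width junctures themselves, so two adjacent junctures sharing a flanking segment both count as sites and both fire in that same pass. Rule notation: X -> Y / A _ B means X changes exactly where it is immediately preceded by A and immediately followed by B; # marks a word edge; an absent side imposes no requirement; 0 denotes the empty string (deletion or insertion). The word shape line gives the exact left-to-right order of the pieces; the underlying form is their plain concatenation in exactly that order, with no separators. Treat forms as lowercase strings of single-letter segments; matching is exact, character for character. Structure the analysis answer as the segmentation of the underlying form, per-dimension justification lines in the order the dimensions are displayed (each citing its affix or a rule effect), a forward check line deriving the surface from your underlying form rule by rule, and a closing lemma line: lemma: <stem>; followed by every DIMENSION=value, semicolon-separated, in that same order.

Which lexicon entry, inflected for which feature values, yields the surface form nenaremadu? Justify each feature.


underlying: nenre-m-du
SUR=ra - signalled by the affix -du
CASE=ki - signalled by the affix -m
check: nenremdu -> nenaremadu
lemma: nenre; SUR=ra; CASE=ki


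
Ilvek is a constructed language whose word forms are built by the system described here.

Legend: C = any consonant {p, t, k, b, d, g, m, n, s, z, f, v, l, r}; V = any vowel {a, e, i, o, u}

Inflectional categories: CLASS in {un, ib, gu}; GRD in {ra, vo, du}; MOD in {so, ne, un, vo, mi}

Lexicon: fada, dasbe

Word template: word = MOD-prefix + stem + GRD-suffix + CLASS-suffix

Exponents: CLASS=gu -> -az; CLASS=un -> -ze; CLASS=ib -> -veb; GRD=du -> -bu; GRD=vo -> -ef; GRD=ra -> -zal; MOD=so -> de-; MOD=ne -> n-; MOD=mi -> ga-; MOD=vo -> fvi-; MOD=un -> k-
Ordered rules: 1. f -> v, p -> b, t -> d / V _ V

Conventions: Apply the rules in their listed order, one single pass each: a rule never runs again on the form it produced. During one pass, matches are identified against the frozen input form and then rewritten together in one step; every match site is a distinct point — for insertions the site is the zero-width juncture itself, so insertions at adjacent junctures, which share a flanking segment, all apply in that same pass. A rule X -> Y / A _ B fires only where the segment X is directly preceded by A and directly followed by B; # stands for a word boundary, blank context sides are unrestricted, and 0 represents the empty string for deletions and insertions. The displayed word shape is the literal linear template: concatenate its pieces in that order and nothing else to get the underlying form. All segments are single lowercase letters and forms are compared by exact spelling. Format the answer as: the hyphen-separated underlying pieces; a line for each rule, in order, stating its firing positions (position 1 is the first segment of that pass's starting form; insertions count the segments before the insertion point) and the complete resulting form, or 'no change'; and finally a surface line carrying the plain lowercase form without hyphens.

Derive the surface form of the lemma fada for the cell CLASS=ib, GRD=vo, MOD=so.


underlying: de-fada-ef-veb
1. f -> v, p -> b, t -> d / V _ V: fires at position(s) 3: devadaefveb
surface: devadaefveb


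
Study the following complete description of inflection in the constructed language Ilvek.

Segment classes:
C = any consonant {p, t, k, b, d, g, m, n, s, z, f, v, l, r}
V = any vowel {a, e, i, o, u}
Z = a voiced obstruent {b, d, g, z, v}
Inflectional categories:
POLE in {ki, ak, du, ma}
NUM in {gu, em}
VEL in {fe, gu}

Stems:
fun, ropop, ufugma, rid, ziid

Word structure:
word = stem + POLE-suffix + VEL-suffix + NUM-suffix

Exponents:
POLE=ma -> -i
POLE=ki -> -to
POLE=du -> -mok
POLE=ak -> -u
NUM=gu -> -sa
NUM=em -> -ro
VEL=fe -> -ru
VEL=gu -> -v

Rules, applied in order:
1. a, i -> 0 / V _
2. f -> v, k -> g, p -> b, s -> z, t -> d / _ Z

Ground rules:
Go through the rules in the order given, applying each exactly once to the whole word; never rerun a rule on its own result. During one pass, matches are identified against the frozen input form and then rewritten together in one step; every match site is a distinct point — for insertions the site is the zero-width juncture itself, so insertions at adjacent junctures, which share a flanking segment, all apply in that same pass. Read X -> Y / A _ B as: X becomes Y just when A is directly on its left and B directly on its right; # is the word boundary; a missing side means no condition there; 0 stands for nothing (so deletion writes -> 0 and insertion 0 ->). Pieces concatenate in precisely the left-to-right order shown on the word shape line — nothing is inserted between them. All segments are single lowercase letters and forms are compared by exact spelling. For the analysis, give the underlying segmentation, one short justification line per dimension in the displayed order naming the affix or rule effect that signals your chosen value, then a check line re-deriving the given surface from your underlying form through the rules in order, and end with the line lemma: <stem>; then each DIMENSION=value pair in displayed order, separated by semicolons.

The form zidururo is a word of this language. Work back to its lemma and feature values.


underlying: ziid-u-ru-ro
POLE=ak - signalled by the affix -u
NUM=em - signalled by the affix -ro
VEL=fe - signalled by the affix -ru
check: ziidururo -> zidururo -> zidururo
lemma: ziid; POLE=ak; NUM=em; VEL=fe


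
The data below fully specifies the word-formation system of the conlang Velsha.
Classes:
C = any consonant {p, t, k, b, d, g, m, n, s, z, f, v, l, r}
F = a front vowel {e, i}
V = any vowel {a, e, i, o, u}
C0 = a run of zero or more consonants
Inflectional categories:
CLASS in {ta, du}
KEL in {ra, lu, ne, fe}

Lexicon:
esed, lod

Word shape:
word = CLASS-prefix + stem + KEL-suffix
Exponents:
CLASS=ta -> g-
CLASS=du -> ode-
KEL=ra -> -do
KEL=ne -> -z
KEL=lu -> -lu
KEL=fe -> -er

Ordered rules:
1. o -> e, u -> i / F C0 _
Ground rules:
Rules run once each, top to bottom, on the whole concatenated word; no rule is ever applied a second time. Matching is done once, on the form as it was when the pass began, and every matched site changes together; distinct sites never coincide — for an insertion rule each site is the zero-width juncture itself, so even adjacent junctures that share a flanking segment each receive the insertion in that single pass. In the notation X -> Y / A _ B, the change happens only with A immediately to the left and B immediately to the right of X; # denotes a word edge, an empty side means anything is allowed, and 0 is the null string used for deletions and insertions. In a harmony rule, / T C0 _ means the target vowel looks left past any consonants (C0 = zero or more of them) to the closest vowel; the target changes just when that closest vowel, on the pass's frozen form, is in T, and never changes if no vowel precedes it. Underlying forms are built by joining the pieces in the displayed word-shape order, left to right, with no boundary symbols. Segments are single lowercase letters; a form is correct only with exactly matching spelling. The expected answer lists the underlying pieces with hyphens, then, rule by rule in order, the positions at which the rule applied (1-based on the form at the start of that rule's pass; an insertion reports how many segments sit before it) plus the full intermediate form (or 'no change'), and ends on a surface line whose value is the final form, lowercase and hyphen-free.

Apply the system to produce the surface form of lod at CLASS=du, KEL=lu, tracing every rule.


underlying: ode-lod-lu
1. o -> e, u -> i / F C0 _: fires at position(s) 5: odeledlu
surface: odeledlu


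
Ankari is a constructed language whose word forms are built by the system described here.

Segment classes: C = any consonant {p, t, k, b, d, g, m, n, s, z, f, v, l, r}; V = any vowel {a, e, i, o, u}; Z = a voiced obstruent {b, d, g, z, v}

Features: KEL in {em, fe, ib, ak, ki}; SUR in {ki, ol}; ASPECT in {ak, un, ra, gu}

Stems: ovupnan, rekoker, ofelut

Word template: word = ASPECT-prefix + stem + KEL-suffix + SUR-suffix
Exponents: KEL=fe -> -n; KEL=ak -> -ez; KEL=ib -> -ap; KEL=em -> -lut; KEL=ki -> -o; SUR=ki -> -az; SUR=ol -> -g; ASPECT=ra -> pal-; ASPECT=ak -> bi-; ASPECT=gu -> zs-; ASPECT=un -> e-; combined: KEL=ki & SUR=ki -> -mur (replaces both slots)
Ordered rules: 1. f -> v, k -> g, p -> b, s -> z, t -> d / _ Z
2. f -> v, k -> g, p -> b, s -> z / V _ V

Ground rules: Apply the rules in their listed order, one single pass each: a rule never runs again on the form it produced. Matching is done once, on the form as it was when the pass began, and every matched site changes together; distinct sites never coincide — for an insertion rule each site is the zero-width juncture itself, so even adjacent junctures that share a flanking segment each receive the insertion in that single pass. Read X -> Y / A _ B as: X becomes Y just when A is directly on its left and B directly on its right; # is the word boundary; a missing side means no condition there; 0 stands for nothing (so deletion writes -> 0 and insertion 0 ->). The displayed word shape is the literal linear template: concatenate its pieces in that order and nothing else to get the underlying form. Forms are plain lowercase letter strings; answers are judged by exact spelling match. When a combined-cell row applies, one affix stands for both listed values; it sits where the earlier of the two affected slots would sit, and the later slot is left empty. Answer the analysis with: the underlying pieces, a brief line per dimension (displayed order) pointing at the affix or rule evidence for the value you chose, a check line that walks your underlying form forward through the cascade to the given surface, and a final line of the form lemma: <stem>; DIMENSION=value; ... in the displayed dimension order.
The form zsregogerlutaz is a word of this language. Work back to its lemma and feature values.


underlying: zs-rekoker-lut-az
KEL=em - signalled by the affix -lut
SUR=ki - signalled by the affix -az
ASPECT=gu - signalled by the affix zs-
check: zsrekokerlutaz -> zsrekokerlutaz -> zsregogerlutaz
lemma: rekoker; KEL=em; SUR=ki; ASPECT=gu


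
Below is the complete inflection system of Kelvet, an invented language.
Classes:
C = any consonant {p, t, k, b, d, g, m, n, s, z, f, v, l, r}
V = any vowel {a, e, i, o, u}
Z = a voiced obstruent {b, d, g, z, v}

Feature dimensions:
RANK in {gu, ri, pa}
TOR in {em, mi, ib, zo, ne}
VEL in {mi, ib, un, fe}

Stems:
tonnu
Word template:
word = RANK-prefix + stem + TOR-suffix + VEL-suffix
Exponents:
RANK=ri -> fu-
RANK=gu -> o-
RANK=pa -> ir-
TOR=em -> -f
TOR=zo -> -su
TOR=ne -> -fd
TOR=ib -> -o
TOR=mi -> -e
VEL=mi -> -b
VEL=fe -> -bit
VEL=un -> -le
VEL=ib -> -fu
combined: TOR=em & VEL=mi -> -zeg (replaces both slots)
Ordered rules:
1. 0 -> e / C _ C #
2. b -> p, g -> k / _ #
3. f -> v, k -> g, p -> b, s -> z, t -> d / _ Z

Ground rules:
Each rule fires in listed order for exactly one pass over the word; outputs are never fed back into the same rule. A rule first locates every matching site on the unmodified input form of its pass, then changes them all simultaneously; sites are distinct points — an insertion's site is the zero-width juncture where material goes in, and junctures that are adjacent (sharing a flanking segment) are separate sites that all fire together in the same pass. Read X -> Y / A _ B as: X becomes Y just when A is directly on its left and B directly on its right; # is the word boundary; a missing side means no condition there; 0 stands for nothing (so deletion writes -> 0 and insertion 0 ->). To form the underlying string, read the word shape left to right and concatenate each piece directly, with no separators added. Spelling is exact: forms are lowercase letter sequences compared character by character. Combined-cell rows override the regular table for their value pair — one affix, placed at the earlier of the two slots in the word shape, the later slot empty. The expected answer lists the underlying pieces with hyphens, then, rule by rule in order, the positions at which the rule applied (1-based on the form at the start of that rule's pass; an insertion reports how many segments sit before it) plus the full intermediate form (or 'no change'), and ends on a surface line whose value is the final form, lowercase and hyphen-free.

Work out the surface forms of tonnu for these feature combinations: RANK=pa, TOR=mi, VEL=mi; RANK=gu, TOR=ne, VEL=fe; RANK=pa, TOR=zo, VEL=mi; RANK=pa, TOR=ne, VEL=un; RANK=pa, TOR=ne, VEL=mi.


cell RANK=pa, TOR=mi, VEL=mi:
underlying: ir-tonnu-e-b
1. 0 -> e / C _ C #: no change
2. b -> p, g -> k / _ #: fires at position(s) 9: irtonnuep
3. f -> v, k -> g, p -> b, s -> z, t -> d / _ Z: no change
surface: irtonnuep

cell RANK=gu, TOR=ne, VEL=fe:
underlying: o-tonnu-fd-bit
1. 0 -> e / C _ C #: no change
2. b -> p, g -> k / _ #: no change
3. f -> v, k -> g, p -> b, s -> z, t -> d / _ Z: fires at position(s) 7: otonnuvdbit
surface: otonnuvdbit

cell RANK=pa, TOR=zo, VEL=mi:
underlying: ir-tonnu-su-b
1. 0 -> e / C _ C #: no change
2. b -> p, g -> k / _ #: fires at position(s) 10: irtonnusup
3. f -> v, k -> g, p -> b, s -> z, t -> d / _ Z: no change
surface: irtonnusup

cell RANK=pa, TOR=ne, VEL=un:
underlying: ir-tonnu-fd-le
1. 0 -> e / C _ C #: no change
2. b -> p, g -> k / _ #: no change
3. f -> v, k -> g, p -> b, s -> z, t -> d / _ Z: fires at position(s) 8: irtonnuvdle
surface: irtonnuvdle

cell RANK=pa, TOR=ne, VEL=mi:
underlying: ir-tonnu-fd-b
1. 0 -> e / C _ C #: inserts after position(s) 9: irtonnufdeb
2. b -> p, g -> k / _ #: fires at position(s) 11: irtonnufdep
3. f -> v, k -> g, p -> b, s -> z, t -> d / _ Z: fires at position(s) 8: irtonnuvdep
surface: irtonnuvdep


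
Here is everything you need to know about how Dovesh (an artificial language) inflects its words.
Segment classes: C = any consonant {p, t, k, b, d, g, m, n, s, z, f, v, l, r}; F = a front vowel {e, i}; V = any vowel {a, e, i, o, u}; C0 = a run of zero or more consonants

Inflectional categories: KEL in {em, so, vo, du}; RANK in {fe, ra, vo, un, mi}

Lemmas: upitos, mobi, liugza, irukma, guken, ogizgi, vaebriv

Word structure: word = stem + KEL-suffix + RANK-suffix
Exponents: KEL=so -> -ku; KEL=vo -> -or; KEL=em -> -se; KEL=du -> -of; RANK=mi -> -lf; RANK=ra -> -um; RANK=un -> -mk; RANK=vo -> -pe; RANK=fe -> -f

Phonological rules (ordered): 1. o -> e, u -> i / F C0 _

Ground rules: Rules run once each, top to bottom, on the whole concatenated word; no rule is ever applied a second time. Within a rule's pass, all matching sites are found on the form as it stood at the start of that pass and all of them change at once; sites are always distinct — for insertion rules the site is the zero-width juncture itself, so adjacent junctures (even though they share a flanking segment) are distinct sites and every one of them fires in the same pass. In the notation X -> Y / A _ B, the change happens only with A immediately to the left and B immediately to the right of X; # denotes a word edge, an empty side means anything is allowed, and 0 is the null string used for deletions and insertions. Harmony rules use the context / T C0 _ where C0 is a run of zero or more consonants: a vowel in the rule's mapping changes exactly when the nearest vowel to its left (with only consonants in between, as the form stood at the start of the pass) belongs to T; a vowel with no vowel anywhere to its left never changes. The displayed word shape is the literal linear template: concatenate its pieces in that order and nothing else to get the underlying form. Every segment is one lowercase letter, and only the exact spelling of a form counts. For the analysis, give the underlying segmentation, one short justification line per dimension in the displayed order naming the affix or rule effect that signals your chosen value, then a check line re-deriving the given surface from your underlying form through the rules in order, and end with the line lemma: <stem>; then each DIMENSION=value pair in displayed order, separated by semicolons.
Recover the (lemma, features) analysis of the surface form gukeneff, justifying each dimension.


underlying: guken-of-f
KEL=du - signalled by the affix -of
RANK=fe - signalled by the affix -f
check: gukenoff -> gukeneff
lemma: guken; KEL=du; RANK=fe


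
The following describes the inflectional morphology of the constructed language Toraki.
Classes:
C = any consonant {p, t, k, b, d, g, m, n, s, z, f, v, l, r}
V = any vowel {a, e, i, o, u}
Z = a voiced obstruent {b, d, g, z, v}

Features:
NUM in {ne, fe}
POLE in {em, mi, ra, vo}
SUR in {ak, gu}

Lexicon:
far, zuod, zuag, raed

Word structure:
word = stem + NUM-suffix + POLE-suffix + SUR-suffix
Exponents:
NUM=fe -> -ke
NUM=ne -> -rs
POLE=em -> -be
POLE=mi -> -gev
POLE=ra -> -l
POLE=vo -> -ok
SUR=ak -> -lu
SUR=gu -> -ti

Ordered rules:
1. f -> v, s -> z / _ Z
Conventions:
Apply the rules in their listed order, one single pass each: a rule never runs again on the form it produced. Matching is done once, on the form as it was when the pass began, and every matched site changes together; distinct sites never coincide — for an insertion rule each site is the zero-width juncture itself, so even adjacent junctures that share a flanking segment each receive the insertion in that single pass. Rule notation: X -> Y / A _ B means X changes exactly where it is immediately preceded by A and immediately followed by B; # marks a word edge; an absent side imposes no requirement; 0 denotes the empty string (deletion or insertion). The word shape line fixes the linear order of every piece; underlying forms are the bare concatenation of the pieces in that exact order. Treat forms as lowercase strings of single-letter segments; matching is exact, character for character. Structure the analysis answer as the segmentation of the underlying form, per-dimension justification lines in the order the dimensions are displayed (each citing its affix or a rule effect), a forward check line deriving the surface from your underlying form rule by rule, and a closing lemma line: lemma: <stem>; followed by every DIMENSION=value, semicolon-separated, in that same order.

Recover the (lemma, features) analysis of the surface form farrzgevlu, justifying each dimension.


underlying: far-rs-gev-lu
NUM=ne - signalled by the affix -rs
POLE=mi - signalled by the affix -gev
SUR=ak - signalled by the affix -lu
check: farrsgevlu -> farrzgevlu
lemma: far; NUM=ne; POLE=mi; SUR=ak


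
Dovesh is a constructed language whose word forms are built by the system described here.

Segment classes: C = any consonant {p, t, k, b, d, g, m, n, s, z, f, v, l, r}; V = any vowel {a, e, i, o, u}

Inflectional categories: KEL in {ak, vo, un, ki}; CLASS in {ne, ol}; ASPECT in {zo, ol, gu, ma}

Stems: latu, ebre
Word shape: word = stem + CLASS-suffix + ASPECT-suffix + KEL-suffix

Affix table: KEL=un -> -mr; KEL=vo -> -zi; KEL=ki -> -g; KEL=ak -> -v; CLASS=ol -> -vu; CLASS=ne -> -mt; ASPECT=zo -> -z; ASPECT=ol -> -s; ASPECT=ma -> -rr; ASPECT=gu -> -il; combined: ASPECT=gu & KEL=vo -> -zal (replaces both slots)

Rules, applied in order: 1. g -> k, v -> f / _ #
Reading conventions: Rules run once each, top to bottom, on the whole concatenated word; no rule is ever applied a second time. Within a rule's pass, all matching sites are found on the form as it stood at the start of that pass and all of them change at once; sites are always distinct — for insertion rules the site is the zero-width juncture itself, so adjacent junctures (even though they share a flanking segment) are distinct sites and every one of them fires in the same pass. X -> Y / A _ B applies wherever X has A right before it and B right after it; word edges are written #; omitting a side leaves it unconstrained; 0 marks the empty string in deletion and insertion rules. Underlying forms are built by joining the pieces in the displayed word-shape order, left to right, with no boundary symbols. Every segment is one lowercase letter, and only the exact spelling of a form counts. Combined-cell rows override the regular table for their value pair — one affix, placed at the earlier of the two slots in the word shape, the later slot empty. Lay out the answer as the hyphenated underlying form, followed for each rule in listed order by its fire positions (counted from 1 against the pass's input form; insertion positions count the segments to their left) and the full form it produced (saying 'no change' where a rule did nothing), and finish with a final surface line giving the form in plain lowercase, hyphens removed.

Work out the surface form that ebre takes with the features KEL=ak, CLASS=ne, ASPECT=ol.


underlying: ebre-mt-s-v
1. g -> k, v -> f / _ #: fires at position(s) 8: ebremtsf
surface: ebremtsf


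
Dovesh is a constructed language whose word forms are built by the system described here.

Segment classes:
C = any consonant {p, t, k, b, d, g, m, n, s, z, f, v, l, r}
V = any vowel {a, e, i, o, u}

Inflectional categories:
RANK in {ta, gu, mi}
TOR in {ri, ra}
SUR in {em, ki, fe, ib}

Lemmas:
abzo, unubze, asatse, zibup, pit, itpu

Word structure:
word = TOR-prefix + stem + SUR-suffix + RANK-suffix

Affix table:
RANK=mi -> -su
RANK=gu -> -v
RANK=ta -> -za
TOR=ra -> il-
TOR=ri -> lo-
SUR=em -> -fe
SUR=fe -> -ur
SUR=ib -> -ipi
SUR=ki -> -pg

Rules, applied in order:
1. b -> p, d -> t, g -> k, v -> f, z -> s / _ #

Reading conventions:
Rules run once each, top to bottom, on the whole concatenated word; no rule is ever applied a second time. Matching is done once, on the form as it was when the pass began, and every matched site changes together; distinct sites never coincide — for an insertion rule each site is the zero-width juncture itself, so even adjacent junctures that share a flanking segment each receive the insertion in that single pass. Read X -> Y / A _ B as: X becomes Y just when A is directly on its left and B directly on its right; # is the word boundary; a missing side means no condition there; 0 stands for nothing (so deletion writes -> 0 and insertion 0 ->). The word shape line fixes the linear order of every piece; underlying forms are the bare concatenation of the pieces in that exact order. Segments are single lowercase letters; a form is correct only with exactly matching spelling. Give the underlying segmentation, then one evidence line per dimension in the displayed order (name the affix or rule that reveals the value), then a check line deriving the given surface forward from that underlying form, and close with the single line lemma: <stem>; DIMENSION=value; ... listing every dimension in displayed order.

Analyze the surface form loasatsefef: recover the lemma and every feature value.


underlying: lo-asatse-fe-v
RANK=gu - signalled by the affix -v
TOR=ri - signalled by the affix lo-
SUR=em - signalled by the affix -fe
check: loasatsefev -> loasatsefef
lemma: asatse; RANK=gu; TOR=ri; SUR=em


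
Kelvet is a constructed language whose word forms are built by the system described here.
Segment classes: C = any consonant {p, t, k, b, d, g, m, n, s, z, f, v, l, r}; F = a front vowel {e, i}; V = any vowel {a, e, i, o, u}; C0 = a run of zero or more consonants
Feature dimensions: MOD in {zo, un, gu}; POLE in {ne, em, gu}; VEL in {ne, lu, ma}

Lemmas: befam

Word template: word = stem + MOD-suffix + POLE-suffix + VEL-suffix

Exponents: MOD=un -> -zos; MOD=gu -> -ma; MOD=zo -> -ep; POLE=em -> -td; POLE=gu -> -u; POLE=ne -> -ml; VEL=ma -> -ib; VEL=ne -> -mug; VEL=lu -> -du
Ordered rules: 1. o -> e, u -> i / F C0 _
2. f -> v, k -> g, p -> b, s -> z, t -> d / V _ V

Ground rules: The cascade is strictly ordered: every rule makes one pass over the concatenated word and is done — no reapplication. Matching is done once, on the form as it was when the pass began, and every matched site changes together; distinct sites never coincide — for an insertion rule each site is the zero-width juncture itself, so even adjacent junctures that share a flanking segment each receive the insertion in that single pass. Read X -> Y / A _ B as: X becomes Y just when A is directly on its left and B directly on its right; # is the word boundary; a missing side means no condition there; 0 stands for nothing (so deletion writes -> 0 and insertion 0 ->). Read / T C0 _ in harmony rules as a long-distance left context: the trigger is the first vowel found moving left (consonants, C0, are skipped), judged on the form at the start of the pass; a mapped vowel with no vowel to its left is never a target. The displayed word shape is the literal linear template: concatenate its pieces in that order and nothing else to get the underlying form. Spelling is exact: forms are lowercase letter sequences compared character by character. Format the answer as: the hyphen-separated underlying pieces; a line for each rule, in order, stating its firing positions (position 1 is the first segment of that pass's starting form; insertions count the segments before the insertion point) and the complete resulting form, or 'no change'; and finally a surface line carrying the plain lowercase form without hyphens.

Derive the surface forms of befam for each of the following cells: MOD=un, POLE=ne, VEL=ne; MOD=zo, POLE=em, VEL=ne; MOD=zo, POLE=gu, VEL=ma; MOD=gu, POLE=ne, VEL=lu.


cell MOD=un, POLE=ne, VEL=ne:
underlying: befam-zos-ml-mug
1. o -> e, u -> i / F C0 _: no change
2. f -> v, k -> g, p -> b, s -> z, t -> d / V _ V: fires at position(s) 3: bevamzosmlmug
surface: bevamzosmlmug

cell MOD=zo, POLE=em, VEL=ne:
underlying: befam-ep-td-mug
1. o -> e, u -> i / F C0 _: fires at position(s) 11: befameptdmig
2. f -> v, k -> g, p -> b, s -> z, t -> d / V _ V: fires at position(s) 3: bevameptdmig
surface: bevameptdmig

cell MOD=zo, POLE=gu, VEL=ma:
underlying: befam-ep-u-ib
1. o -> e, u -> i / F C0 _: fires at position(s) 8: befamepiib
2. f -> v, k -> g, p -> b, s -> z, t -> d / V _ V: fires at position(s) 3, 7: bevamebiib
surface: bevamebiib

cell MOD=gu, POLE=ne, VEL=lu:
underlying: befam-ma-ml-du
1. o -> e, u -> i / F C0 _: no change
2. f -> v, k -> g, p -> b, s -> z, t -> d / V _ V: fires at position(s) 3: bevammamldu
surface: bevammamldu


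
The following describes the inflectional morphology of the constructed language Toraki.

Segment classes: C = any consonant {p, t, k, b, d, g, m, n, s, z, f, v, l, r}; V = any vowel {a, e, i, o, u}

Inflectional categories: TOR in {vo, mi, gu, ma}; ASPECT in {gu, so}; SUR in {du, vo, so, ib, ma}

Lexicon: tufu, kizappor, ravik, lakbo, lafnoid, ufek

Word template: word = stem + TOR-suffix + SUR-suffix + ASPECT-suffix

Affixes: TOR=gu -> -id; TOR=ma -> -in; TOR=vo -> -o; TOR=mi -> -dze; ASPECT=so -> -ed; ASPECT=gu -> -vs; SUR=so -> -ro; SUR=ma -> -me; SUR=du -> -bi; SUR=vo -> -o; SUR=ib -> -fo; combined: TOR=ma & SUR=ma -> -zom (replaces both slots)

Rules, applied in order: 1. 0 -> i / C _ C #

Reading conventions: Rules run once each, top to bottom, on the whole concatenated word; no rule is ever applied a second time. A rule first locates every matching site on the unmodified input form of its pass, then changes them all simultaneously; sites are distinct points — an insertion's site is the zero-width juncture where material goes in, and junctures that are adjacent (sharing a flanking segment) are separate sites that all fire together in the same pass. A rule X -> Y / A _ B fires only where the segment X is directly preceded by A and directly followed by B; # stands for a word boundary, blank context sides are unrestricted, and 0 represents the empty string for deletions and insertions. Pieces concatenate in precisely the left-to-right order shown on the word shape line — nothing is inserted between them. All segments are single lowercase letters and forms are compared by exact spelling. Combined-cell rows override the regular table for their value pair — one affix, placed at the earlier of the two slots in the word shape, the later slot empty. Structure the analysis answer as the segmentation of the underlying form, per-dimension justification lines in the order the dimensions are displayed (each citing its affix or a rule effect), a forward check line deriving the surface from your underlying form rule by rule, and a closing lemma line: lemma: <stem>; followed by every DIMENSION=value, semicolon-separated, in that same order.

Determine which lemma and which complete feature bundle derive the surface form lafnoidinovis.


underlying: lafnoid-in-o-vs
TOR=ma - signalled by the affix -in
ASPECT=gu - signalled by the affix -vs
SUR=vo - signalled by the affix -o
check: lafnoidinovs -> lafnoidinovis
lemma: lafnoid; TOR=ma; ASPECT=gu; SUR=vo


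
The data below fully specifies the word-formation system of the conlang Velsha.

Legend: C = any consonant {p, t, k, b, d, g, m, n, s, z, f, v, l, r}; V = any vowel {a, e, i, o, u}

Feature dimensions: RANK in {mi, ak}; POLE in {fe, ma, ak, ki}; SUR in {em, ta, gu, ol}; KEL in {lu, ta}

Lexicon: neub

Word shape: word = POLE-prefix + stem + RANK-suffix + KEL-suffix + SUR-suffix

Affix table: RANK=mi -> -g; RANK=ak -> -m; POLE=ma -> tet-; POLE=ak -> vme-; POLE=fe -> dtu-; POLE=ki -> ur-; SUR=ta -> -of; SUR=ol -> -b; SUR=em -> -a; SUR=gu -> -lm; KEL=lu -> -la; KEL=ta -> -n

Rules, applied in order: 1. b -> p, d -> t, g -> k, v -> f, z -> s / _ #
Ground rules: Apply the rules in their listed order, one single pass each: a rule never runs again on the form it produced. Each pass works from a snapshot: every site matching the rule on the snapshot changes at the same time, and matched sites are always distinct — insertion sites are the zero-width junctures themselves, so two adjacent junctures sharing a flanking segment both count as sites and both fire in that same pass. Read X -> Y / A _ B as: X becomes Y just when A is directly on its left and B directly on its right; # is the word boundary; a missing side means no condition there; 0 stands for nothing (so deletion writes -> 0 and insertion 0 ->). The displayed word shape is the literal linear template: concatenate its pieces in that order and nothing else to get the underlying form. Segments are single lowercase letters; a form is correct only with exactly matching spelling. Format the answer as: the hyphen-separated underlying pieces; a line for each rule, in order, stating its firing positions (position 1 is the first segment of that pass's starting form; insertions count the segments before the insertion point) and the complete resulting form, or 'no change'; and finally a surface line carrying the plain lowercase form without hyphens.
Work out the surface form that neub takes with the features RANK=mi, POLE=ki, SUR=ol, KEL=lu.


underlying: ur-neub-g-la-b
1. b -> p, d -> t, g -> k, v -> f, z -> s / _ #: fires at position(s) 10: urneubglap
surface: urneubglap


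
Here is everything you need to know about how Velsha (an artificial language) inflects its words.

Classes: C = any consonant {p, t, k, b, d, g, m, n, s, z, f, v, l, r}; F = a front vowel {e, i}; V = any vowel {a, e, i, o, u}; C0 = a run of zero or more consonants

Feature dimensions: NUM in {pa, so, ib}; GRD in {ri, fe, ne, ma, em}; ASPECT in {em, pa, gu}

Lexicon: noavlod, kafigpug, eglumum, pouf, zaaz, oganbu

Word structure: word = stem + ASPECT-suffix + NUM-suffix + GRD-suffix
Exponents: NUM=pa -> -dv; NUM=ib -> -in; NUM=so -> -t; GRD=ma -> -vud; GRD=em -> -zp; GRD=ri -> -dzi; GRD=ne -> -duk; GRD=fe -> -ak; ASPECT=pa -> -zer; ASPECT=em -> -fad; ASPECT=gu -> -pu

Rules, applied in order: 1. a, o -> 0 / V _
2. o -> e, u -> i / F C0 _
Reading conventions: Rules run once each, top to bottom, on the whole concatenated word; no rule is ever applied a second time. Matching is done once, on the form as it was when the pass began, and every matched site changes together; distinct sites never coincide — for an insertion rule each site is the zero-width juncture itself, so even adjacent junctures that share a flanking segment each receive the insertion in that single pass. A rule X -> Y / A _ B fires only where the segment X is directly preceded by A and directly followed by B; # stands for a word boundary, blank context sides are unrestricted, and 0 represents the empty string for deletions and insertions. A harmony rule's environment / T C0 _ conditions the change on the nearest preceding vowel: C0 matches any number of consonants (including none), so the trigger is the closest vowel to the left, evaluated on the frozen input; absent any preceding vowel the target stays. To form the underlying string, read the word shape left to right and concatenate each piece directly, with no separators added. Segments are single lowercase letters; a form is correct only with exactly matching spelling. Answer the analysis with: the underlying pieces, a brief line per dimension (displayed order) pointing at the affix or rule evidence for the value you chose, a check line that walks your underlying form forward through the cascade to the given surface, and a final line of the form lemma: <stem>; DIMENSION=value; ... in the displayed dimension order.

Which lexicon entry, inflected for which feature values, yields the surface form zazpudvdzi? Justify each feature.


underlying: zaaz-pu-dv-dzi
NUM=pa - signalled by the affix -dv
GRD=ri - signalled by the affix -dzi
ASPECT=gu - signalled by the affix -pu
check: zaazpudvdzi -> zazpudvdzi -> zazpudvdzi
lemma: zaaz; NUM=pa; GRD=ri; ASPECT=gu


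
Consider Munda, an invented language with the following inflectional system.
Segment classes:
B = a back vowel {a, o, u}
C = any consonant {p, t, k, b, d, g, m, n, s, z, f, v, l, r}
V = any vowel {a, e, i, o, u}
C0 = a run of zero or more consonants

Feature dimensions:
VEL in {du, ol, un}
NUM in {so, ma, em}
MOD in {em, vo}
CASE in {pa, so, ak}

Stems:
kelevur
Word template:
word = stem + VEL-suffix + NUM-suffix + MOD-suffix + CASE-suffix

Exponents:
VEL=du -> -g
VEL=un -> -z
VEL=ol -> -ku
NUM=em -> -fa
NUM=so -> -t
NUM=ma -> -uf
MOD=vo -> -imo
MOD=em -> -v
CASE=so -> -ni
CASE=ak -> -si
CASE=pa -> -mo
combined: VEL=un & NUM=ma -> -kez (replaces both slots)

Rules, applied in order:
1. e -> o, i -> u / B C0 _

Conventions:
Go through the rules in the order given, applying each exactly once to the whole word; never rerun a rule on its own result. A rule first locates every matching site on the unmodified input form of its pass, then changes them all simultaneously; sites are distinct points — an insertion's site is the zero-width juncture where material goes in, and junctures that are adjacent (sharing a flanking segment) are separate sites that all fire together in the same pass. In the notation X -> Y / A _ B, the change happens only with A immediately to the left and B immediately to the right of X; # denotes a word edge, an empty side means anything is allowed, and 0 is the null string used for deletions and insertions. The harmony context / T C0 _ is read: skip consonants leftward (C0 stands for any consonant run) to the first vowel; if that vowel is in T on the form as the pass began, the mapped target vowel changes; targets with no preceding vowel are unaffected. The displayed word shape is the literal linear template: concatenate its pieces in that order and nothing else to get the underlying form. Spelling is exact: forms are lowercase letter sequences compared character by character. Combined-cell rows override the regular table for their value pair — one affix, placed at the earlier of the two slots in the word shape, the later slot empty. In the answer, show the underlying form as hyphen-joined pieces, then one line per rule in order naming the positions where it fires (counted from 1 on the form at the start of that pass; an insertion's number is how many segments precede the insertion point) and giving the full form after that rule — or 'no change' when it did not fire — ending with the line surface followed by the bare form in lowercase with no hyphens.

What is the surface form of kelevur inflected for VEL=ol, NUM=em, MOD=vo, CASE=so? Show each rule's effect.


underlying: kelevur-ku-fa-imo-ni
1. e -> o, i -> u / B C0 _: fires at position(s) 12, 16: kelevurkufaumonu
surface: kelevurkufaumonu


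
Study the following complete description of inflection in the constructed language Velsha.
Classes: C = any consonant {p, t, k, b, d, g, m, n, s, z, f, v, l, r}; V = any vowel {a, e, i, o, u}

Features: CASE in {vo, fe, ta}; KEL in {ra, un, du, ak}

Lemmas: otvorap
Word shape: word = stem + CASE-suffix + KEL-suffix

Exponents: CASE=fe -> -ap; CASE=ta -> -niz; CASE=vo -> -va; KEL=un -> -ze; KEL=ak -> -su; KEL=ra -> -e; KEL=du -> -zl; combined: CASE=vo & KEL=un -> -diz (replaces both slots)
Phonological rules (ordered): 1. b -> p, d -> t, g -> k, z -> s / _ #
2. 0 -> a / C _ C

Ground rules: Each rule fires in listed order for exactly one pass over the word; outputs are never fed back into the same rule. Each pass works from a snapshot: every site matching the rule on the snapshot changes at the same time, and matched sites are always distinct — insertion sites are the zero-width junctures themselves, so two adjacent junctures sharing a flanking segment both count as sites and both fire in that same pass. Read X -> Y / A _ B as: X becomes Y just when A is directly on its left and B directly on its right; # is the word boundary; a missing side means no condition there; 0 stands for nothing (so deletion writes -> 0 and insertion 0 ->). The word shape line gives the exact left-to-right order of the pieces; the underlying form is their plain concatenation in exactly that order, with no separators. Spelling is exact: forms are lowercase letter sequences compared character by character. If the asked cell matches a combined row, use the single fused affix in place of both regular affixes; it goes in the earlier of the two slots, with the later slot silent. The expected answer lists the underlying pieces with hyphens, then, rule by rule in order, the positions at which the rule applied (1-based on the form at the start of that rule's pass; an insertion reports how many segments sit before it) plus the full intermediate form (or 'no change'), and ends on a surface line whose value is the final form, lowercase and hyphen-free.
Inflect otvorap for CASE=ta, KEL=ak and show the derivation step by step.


underlying: otvorap-niz-su
1. b -> p, d -> t, g -> k, z -> s / _ #: no change
2. 0 -> a / C _ C: inserts after position(s) 2, 7, 10: otavorapanizasu
surface: otavorapanizasu


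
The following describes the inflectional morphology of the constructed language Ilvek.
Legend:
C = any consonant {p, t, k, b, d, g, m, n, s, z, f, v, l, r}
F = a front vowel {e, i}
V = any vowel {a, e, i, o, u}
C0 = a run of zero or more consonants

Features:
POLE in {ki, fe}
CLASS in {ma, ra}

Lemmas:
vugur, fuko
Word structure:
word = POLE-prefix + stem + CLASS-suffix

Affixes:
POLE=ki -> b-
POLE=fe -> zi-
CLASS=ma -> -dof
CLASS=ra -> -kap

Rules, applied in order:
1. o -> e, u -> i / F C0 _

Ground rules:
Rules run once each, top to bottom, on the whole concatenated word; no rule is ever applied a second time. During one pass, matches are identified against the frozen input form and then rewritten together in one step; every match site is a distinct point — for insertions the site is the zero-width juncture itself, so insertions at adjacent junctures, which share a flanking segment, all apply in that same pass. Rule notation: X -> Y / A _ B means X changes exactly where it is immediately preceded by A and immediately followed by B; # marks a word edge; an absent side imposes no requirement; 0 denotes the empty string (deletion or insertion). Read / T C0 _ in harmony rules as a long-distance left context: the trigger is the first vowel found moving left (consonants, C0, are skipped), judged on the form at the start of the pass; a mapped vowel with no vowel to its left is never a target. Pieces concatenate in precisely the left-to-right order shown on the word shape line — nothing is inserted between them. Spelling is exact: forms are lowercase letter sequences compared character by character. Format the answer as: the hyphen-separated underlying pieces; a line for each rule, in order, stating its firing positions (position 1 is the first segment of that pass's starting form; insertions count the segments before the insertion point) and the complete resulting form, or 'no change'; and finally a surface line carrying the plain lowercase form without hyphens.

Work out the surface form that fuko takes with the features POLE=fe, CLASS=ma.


underlying: zi-fuko-dof
1. o -> e, u -> i / F C0 _: fires at position(s) 4: zifikodof
surface: zifikodof
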